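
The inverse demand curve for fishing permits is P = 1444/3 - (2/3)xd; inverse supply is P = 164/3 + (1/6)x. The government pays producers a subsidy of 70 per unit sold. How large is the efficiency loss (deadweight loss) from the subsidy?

Pre-subsidy: 1444/3 - (2/3)x = 164/3 + (1/6)x gives x* = 512 and P* = 140.
With the subsidy, sellers receive Ps = Pb + 70 for each unit, where Pb is the price buyers pay.
On the curves, Pb = 1444/3 - (2/3)x and Ps = 164/3 + (1/6)x; the wedge Ps − Pb = 70 gives 164/3 + (1/6)x − (1444/3 - (2/3)x) = 70, so x' = 596.
Then Pb = 1444/3 − (2/3)·596 = 84 and Ps = 164/3 + (1/6)·596 = 154.
The subsidy expands output by 596 − 512 = 84 past the efficient level; on those units the gap between marginal cost and willingness to pay runs from 0 up to 70.
DWL = ½ × 70 × 84 = 2940.

Deadweight loss = 2940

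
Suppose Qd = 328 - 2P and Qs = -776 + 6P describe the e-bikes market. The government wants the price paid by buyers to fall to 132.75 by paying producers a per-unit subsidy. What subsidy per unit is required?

Required subsidy s = 7 per unit

At a buyer price of 132.75, quantity demanded is 328 − 2·132.75 = 62.5.
Sellers supply 62.5 only when they receive Ps with -776 + 6·Ps = 62.5, i.e. Ps = 139.75.
s = Ps − Pb = 139.75 − 132.75 = 7.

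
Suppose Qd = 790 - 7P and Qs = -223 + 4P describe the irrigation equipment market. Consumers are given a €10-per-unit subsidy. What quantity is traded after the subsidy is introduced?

Q' = 1879/11

Pre-subsidy: 790 - 7P = -223 + 4P gives P* = 1013/11, Q* = 1599/11.
With the rebate, buyers effectively pay Pb = Ps − 10, where Ps is the price sellers receive.
Demand in terms of Ps becomes Qd = 790 − 7(Ps − 10) = 860 - 7Ps. Setting this equal to supply: 860 - 7Ps = -223 + 4Ps, so Ps = 1083/11.
Buyers pay Pb = 1083/11 − 10 = 973/11; Q' = -223 + 4·(1083/11) = 1879/11.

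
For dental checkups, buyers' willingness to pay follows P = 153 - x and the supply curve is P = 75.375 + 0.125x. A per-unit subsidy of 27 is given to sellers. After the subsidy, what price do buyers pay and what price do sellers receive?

Buyers pay 60; sellers receive 87

Pre-subsidy: 153 - x = 75.375 + 0.125x gives x* = 69 and P* = 84.
With the subsidy, sellers receive Ps = Pb + 27 for each unit, where Pb is the price buyers pay.
On the curves, Pb = 153 - x and Ps = 75.375 + 0.125x; the wedge Ps − Pb = 27 gives 75.375 + 0.125x − (153 - x) = 27, so x' = 93.
Then Pb = 153 − 1·93 = 60 and Ps = 75.375 + 0.125·93 = 87.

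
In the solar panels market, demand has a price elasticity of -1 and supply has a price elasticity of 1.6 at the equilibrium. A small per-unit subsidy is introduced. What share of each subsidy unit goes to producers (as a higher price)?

Producer share = 5/13

For a small subsidy around the equilibrium, the benefit split depends on the relative slopes, which at a point are proportional to the elasticities.
Buyer share = εs/(εs + |εd|) = 1.6/(1.6 + 1) = 8/13; seller share = |εd|/(εs + |εd|) = 5/13.
So producers capture 5/13 of the subsidy.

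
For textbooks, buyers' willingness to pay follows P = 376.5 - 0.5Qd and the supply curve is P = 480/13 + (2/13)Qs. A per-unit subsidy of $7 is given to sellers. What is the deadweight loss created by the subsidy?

Deadweight loss = 637/17

Pre-subsidy: 376.5 - 0.5Q = 480/13 + (2/13)Q gives Q* = 8829/17 and P* = 1986/17.
With the subsidy, sellers receive Ps = Pb + 7 for each unit, where Pb is the price buyers pay.
On the curves, Pb = 376.5 - 0.5Q and Ps = 480/13 + (2/13)Q; the wedge Ps − Pb = 7 gives 480/13 + (2/13)Q − (376.5 - 0.5Q) = 7, so Q' = 9011/17.
Then Pb = 376.5 − 0.5·(9011/17) = 1895/17 and Ps = 480/13 + (2/13)·(9011/17) = 2014/17.
The subsidy expands output by 9011/17 − 8829/17 = 182/17 past the efficient level; on those units the gap between marginal cost and willingness to pay runs from 0 up to 7.
DWL = ½ × 7 × 182/17 = 637/17.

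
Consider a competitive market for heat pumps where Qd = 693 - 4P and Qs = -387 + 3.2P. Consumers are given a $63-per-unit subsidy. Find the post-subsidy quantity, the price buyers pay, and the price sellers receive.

Pre-subsidy: 693 - 4P = -387 + 3.2P gives P* = 150, Q* = 93.
With the rebate, buyers effectively pay Pb = Ps − 63, where Ps is the price sellers receive.
Demand in terms of Ps becomes Qd = 693 − 4(Ps − 63) = 945 - 4Ps. Setting this equal to supply: 945 - 4Ps = -387 + 3.2Ps, so Ps = 185.
Buyers pay Pb = 185 − 63 = 122; Q' = -387 + 3.2·185 = 205.

Q' = 205; buyers pay $122; sellers receive $185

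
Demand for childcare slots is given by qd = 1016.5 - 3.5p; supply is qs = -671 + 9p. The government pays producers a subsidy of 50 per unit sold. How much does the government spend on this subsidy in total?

Government cost = 33500

Pre-subsidy: 1016.5 - 3.5p = -671 + 9p gives p* = 135, q* = 544.
With the subsidy, sellers receive ps = pb + 50 for each unit, where pb is the price buyers pay.
Supply in terms of pb becomes qs = -671 + 9(pb + 50) = -221 + 9pb. Setting this equal to demand: 1016.5 - 3.5pb = -221 + 9pb, so pb = 99.
Sellers receive ps = 99 + 50 = 149; q' = 1016.5 − 3.5·99 = 670.
Government outlay = subsidy × quantity = 50 × 670 = 33500.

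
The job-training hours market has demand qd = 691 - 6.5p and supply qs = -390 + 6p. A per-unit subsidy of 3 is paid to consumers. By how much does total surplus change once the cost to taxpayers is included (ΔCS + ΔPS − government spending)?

Net change in total surplus = -14.04

Pre-subsidy: 691 - 6.5p = -390 + 6p gives p* = 86.48, q* = 128.88.
With the rebate, buyers effectively pay pb = ps − 3, where ps is the price sellers receive.
Demand in terms of ps becomes qd = 691 − 6.5(ps − 3) = 710.5 - 6.5ps. Setting this equal to supply: 710.5 - 6.5ps = -390 + 6ps, so ps = 88.04.
Buyers pay pb = 88.04 − 3 = 85.04; q' = -390 + 6·88.04 = 138.24.
ΔCS = ½(128.88 + 138.24)(86.48 − 85.04) = 192.3264; ΔPS = ½(128.88 + 138.24)(88.04 − 86.48) = 208.3536.
Government spending = 3 × 138.24 = 414.72.
Net change = 192.3264 + 208.3536 − 414.72 = -14.04. The loss equals the DWL triangle ½·3·9.36.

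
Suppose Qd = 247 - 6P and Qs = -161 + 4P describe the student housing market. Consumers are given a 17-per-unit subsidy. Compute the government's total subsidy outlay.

Government cost = 731

Pre-subsidy: 247 - 6P = -161 + 4P gives P* = 40.8, Q* = 2.2.
With the rebate, buyers effectively pay Pb = Ps − 17, where Ps is the price sellers receive.
Demand in terms of Ps becomes Qd = 247 − 6(Ps − 17) = 349 - 6Ps. Setting this equal to supply: 349 - 6Ps = -161 + 4Ps, so Ps = 51.
Buyers pay Pb = 51 − 17 = 34; Q' = -161 + 4·51 = 43.
Government outlay = subsidy × quantity = 17 × 43 = 731.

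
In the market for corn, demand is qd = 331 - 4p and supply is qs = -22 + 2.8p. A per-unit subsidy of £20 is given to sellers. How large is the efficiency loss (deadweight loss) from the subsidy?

Pre-subsidy: 331 - 4p = -22 + 2.8p gives p* = 1765/34, q* = 2097/17.
With the subsidy, sellers receive ps = pb + 20 for each unit, where pb is the price buyers pay.
Supply in terms of pb becomes qs = -22 + 2.8(pb + 20) = 34 + 2.8pb. Setting this equal to demand: 331 - 4pb = 34 + 2.8pb, so pb = 1485/34.
Sellers receive ps = 1485/34 + 20 = 2165/34; q' = 331 − 4·(1485/34) = 2657/17.
The subsidy expands output by 2657/17 − 2097/17 = 560/17 past the efficient level; on those units the gap between marginal cost and willingness to pay runs from 0 up to 20.
DWL = ½ × 20 × 560/17 = 5600/17.

Deadweight loss = 5600/17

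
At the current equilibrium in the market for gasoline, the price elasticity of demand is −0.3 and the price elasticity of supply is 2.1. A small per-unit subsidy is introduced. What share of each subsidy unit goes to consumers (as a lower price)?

Consumer share = 0.875

For a small subsidy around the equilibrium, the benefit split depends on the relative slopes, which at a point are proportional to the elasticities.
Buyer share = εs/(εs + |εd|) = 2.1/(2.1 + 0.3) = 0.875; seller share = |εd|/(εs + |εd|) = 0.125.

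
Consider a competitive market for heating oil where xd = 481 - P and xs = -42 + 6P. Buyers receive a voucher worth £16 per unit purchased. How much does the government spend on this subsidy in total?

Pre-subsidy: 481 - P = -42 + 6P gives P* = 523/7, x* = 2844/7.
With the rebate, buyers effectively pay Pb = Ps − 16, where Ps is the price sellers receive.
Demand in terms of Ps becomes xd = 481 − 1(Ps − 16) = 497 - Ps. Setting this equal to supply: 497 - Ps = -42 + 6Ps, so Ps = 77.
Buyers pay Pb = 77 − 16 = 61; x' = -42 + 6·77 = 420.
Government outlay = subsidy × quantity = 16 × 420 = 6720.

Government cost = £6720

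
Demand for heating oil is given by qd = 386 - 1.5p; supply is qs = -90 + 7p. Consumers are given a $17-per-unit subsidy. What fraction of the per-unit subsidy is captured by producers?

Producer share = 3/17

Pre-subsidy: 386 - 1.5p = -90 + 7p gives p* = 56, q* = 302.
With the rebate, buyers effectively pay pb = ps − 17, where ps is the price sellers receive.
Demand in terms of ps becomes qd = 386 − 1.5(ps − 17) = 411.5 - 1.5ps. Setting this equal to supply: 411.5 - 1.5ps = -90 + 7ps, so ps = 59.
Buyers pay pb = 59 − 17 = 42; q' = -90 + 7·59 = 323.
Buyers' price falls by p* − pb = 56 − 42 = 14; sellers' price rises by ps − p* = 59 − 56 = 3.
So producers capture 3/17 = 3/17 of each unit of subsidy.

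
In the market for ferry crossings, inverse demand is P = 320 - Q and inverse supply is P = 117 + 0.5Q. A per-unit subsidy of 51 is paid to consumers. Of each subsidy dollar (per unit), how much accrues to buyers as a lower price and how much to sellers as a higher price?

Buyers gain 34 per unit; sellers gain 17 per unit

Pre-subsidy: 320 - Q = 117 + 0.5Q gives Q* = 406/3 and P* = 554/3.
With the rebate, buyers effectively pay Pb = Ps − 51, where Ps is the price sellers receive.
On the curves, Pb = 320 - Q and Ps = 117 + 0.5Q; the wedge Ps − Pb = 51 gives 117 + 0.5Q − (320 - Q) = 51, so Q' = 508/3.
Then Pb = 320 − 1·(508/3) = 452/3 and Ps = 117 + 0.5·(508/3) = 605/3.
Buyers' price falls by P* − Pb = 554/3 − 452/3 = 34; sellers' price rises by Ps − P* = 605/3 − 554/3 = 17.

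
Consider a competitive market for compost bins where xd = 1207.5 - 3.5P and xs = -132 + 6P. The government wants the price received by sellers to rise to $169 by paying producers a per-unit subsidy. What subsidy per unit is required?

Required subsidy s = $76 per unit

At a seller price of 169, quantity supplied is -132 + 6·169 = 882.
Buyers absorb 882 only when they pay Pb with 1207.5 − 3.5·Pb = 882, i.e. Pb = 93.
s = Ps − Pb = 169 − 93 = 76.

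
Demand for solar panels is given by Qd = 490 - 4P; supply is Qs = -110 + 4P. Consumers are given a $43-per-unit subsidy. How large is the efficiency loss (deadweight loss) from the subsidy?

Pre-subsidy: 490 - 4P = -110 + 4P gives P* = 75, Q* = 190.
With the rebate, buyers effectively pay Pb = Ps − 43, where Ps is the price sellers receive.
Demand in terms of Ps becomes Qd = 490 − 4(Ps − 43) = 662 - 4Ps. Setting this equal to supply: 662 - 4Ps = -110 + 4Ps, so Ps = 96.5.
Buyers pay Pb = 96.5 − 43 = 53.5; Q' = -110 + 4·96.5 = 276.
The subsidy expands output by 276 − 190 = 86 past the efficient level; on those units the gap between marginal cost and willingness to pay runs from 0 up to 43.
DWL = ½ × 43 × 86 = 1849.

Deadweight loss = $1849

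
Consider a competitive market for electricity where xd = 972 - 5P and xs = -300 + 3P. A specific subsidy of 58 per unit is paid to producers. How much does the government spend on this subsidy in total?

Government cost = 16573.5

Pre-subsidy: 972 - 5P = -300 + 3P gives P* = 159, x* = 177.
With the subsidy, sellers receive Ps = Pb + 58 for each unit, where Pb is the price buyers pay.
Supply in terms of Pb becomes xs = -300 + 3(Pb + 58) = -126 + 3Pb. Setting this equal to demand: 972 - 5Pb = -126 + 3Pb, so Pb = 137.25.
Sellers receive Ps = 137.25 + 58 = 195.25; x' = 972 − 5·137.25 = 285.75.
Government outlay = subsidy × quantity = 58 × 285.75 = 16573.5.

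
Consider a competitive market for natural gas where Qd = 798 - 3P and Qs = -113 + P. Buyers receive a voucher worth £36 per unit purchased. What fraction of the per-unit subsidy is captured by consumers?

Consumer share = 0.25

Pre-subsidy: 798 - 3P = -113 + P gives P* = 227.75, Q* = 114.75.
With the rebate, buyers effectively pay Pb = Ps − 36, where Ps is the price sellers receive.
Demand in terms of Ps becomes Qd = 798 − 3(Ps − 36) = 906 - 3Ps. Setting this equal to supply: 906 - 3Ps = -113 + Ps, so Ps = 254.75.
Buyers pay Pb = 254.75 − 36 = 218.75; Q' = -113 + 1·254.75 = 141.75.
Buyers' price falls by P* − Pb = 227.75 − 218.75 = 9; sellers' price rises by Ps − P* = 254.75 − 227.75 = 27.
So consumers capture 9/36 = 0.25 of each unit of subsidy.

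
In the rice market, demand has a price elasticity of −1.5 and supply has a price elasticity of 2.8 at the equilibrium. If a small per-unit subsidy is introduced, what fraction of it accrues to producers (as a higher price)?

For a small subsidy around the equilibrium, the benefit split depends on the relative slopes, which at a point are proportional to the elasticities.
Buyer share = εs/(εs + |εd|) = 2.8/(2.8 + 1.5) = 28/43; seller share = |εd|/(εs + |εd|) = 15/43.
So producers capture 15/43 of the subsidy.

Producer share = 15/43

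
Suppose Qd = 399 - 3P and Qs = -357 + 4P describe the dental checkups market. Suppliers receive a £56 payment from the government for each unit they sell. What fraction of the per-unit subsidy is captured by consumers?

Consumer share = 4/7

Pre-subsidy: 399 - 3P = -357 + 4P gives P* = 108, Q* = 75.
With the subsidy, sellers receive Ps = Pb + 56 for each unit, where Pb is the price buyers pay.
Supply in terms of Pb becomes Qs = -357 + 4(Pb + 56) = -133 + 4Pb. Setting this equal to demand: 399 - 3Pb = -133 + 4Pb, so Pb = 76.
Sellers receive Ps = 76 + 56 = 132; Q' = 399 − 3·76 = 171.
Buyers' price falls by P* − Pb = 108 − 76 = 32; sellers' price rises by Ps − P* = 132 − 108 = 24.
So consumers capture 32/56 = 4/7 of each unit of subsidy.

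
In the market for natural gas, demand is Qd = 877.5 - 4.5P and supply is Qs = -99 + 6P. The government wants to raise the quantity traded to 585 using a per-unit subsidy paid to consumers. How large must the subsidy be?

At Q = 585, invert demand for the buyer price: Pb = (877.5 − 585)/4.5 = 65; invert supply for the seller price: Ps = (585 − (-99))/6 = 114.
The subsidy must fill the gap: s = Ps − Pb = 114 − 65 = 49.

Required subsidy s = 49 per unit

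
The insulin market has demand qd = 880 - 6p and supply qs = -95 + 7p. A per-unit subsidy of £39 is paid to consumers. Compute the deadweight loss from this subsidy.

Pre-subsidy: 880 - 6p = -95 + 7p gives p* = 75, q* = 430.
With the rebate, buyers effectively pay pb = ps − 39, where ps is the price sellers receive.
Demand in terms of ps becomes qd = 880 − 6(ps − 39) = 1114 - 6ps. Setting this equal to supply: 1114 - 6ps = -95 + 7ps, so ps = 93.
Buyers pay pb = 93 − 39 = 54; q' = -95 + 7·93 = 556.
The subsidy expands output by 556 − 430 = 126 past the efficient level; on those units the gap between marginal cost and willingness to pay runs from 0 up to 39.
DWL = ½ × 39 × 126 = 2457.

Deadweight loss = £2457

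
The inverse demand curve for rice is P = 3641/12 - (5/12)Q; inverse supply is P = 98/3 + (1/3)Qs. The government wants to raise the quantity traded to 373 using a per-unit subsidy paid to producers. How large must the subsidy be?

Required subsidy s = 9 per unit

At Q = 373, from the demand curve buyers pay Pb = 3641/12 − (5/12)·373 = 148; from the supply curve sellers need Ps = 98/3 + (1/3)·373 = 157.
The subsidy must fill the gap: s = Ps − Pb = 157 − 148 = 9.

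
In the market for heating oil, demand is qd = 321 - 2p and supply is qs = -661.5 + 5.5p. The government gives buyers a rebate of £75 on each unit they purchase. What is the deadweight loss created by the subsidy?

Pre-subsidy: 321 - 2p = -661.5 + 5.5p gives p* = 131, q* = 59.
With the rebate, buyers effectively pay pb = ps − 75, where ps is the price sellers receive.
Demand in terms of ps becomes qd = 321 − 2(ps − 75) = 471 - 2ps. Setting this equal to supply: 471 - 2ps = -661.5 + 5.5ps, so ps = 151.
Buyers pay pb = 151 − 75 = 76; q' = -661.5 + 5.5·151 = 169.
The subsidy expands output by 169 − 59 = 110 past the efficient level; on those units the gap between marginal cost and willingness to pay runs from 0 up to 75.
DWL = ½ × 75 × 110 = 4125.

Deadweight loss = £4125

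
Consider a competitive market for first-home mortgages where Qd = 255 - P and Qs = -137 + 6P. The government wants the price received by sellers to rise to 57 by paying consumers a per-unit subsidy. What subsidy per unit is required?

At a seller price of 57, quantity supplied is -137 + 6·57 = 205.
Buyers absorb 205 only when they pay Pb with 255 − 1·Pb = 205, i.e. Pb = 50.
s = Ps − Pb = 57 − 50 = 7.

Required subsidy s = 7 per unit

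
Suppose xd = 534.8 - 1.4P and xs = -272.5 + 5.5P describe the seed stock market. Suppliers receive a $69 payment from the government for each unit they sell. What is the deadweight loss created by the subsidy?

Deadweight loss = $2656.5

Pre-subsidy: 534.8 - 1.4P = -272.5 + 5.5P gives P* = 117, x* = 371.
With the subsidy, sellers receive Ps = Pb + 69 for each unit, where Pb is the price buyers pay.
Supply in terms of Pb becomes xs = -272.5 + 5.5(Pb + 69) = 107 + 5.5Pb. Setting this equal to demand: 534.8 - 1.4Pb = 107 + 5.5Pb, so Pb = 62.
Sellers receive Ps = 62 + 69 = 131; x' = 534.8 − 1.4·62 = 448.
The subsidy expands output by 448 − 371 = 77 past the efficient level; on those units the gap between marginal cost and willingness to pay runs from 0 up to 69.
DWL = ½ × 69 × 77 = 2656.5.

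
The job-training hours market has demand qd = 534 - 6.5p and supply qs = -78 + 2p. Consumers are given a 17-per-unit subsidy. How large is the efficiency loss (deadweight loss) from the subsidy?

Deadweight loss = 221

Pre-subsidy: 534 - 6.5p = -78 + 2p gives p* = 72, q* = 66.
With the rebate, buyers effectively pay pb = ps − 17, where ps is the price sellers receive.
Demand in terms of ps becomes qd = 534 − 6.5(ps − 17) = 644.5 - 6.5ps. Setting this equal to supply: 644.5 - 6.5ps = -78 + 2ps, so ps = 85.
Buyers pay pb = 85 − 17 = 68; q' = -78 + 2·85 = 92.
The subsidy expands output by 92 − 66 = 26 past the efficient level; on those units the gap between marginal cost and willingness to pay runs from 0 up to 17.
DWL = ½ × 17 × 26 = 221.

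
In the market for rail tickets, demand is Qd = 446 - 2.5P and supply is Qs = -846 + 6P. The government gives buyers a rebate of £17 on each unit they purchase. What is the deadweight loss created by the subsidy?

Pre-subsidy: 446 - 2.5P = -846 + 6P gives P* = 152, Q* = 66.
With the rebate, buyers effectively pay Pb = Ps − 17, where Ps is the price sellers receive.
Demand in terms of Ps becomes Qd = 446 − 2.5(Ps − 17) = 488.5 - 2.5Ps. Setting this equal to supply: 488.5 - 2.5Ps = -846 + 6Ps, so Ps = 157.
Buyers pay Pb = 157 − 17 = 140; Q' = -846 + 6·157 = 96.
The subsidy expands output by 96 − 66 = 30 past the efficient level; on those units the gap between marginal cost and willingness to pay runs from 0 up to 17.
DWL = ½ × 17 × 30 = 255.

Deadweight loss = £255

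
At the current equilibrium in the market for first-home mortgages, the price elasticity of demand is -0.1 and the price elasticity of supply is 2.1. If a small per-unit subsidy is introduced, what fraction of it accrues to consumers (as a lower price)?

Consumer share = 21/22

For a small subsidy around the equilibrium, the benefit split depends on the relative slopes, which at a point are proportional to the elasticities.
Buyer share = εs/(εs + |εd|) = 2.1/(2.1 + 0.1) = 21/22; seller share = |εd|/(εs + |εd|) = 1/22.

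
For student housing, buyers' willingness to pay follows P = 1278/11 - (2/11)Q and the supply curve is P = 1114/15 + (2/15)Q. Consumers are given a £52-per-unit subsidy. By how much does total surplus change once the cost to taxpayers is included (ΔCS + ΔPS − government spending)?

Net change in total surplus = -£4290

Pre-subsidy: 1278/11 - (2/11)Q = 1114/15 + (2/15)Q gives Q* = 133 and P* = 92.
With the rebate, buyers effectively pay Pb = Ps − 52, where Ps is the price sellers receive.
On the curves, Pb = 1278/11 - (2/11)Q and Ps = 1114/15 + (2/15)Q; the wedge Ps − Pb = 52 gives 1114/15 + (2/15)Q − (1278/11 - (2/11)Q) = 52, so Q' = 298.
Then Pb = 1278/11 − (2/11)·298 = 62 and Ps = 1114/15 + (2/15)·298 = 114.
ΔCS = ½(133 + 298)(92 − 62) = 6465; ΔPS = ½(133 + 298)(114 − 92) = 4741.
Government spending = 52 × 298 = 15496.
Net change = 6465 + 4741 − 15496 = -4290. The loss equals the DWL triangle ½·52·165.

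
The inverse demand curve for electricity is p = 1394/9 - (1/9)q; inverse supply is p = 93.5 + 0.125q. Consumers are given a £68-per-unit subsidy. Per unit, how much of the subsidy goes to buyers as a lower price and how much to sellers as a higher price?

Pre-subsidy: 1394/9 - (1/9)q = 93.5 + 0.125q gives q* = 260 and p* = 126.
With the rebate, buyers effectively pay pb = ps − 68, where ps is the price sellers receive.
On the curves, pb = 1394/9 - (1/9)q and ps = 93.5 + 0.125q; the wedge ps − pb = 68 gives 93.5 + 0.125q − (1394/9 - (1/9)q) = 68, so q' = 548.
Then pb = 1394/9 − (1/9)·548 = 94 and ps = 93.5 + 0.125·548 = 162.
Buyers' price falls by p* − pb = 126 − 94 = 32; sellers' price rises by ps − p* = 162 − 126 = 36.

Buyers gain £32 per unit; sellers gain £36 per unit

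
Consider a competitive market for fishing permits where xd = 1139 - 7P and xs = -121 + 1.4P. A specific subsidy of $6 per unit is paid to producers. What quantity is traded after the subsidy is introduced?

Pre-subsidy: 1139 - 7P = -121 + 1.4P gives P* = 150, x* = 89.
With the subsidy, sellers receive Ps = Pb + 6 for each unit, where Pb is the price buyers pay.
Supply in terms of Pb becomes xs = -121 + 1.4(Pb + 6) = -112.6 + 1.4Pb. Setting this equal to demand: 1139 - 7Pb = -112.6 + 1.4Pb, so Pb = 149.
Sellers receive Ps = 149 + 6 = 155; x' = 1139 − 7·149 = 96.

x' = 96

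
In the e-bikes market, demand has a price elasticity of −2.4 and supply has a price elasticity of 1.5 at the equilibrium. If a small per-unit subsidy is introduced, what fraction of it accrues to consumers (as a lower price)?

For a small subsidy around the equilibrium, the benefit split depends on the relative slopes, which at a point are proportional to the elasticities.
Buyer share = εs/(εs + |εd|) = 1.5/(1.5 + 2.4) = 5/13; seller share = |εd|/(εs + |εd|) = 8/13.

Consumer share = 5/13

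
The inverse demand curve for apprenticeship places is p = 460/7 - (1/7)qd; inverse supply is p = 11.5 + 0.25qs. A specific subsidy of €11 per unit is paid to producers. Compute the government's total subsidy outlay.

Government cost = €1826

Pre-subsidy: 460/7 - (1/7)q = 11.5 + 0.25q gives q* = 138 and p* = 46.
With the subsidy, sellers receive ps = pb + 11 for each unit, where pb is the price buyers pay.
On the curves, pb = 460/7 - (1/7)q and ps = 11.5 + 0.25q; the wedge ps − pb = 11 gives 11.5 + 0.25q − (460/7 - (1/7)q) = 11, so q' = 166.
Then pb = 460/7 − (1/7)·166 = 42 and ps = 11.5 + 0.25·166 = 53.
Government outlay = subsidy × quantity = 11 × 166 = 1826.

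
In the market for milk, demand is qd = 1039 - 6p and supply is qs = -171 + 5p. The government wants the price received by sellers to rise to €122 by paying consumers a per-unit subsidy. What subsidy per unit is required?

At a seller price of 122, quantity supplied is -171 + 5·122 = 439.
Buyers absorb 439 only when they pay pb with 1039 − 6·pb = 439, i.e. pb = 100.
s = ps − pb = 122 − 100 = 22.

Required subsidy s = €22 per unit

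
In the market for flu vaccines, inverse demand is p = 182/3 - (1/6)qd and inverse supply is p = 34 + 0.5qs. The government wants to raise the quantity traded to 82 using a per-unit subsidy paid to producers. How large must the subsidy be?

At q = 82, from the demand curve buyers pay pb = 182/3 − (1/6)·82 = 47; from the supply curve sellers need ps = 34 + 0.5·82 = 75.
The subsidy must fill the gap: s = ps − pb = 75 − 47 = 28.

Required subsidy s = 28 per unit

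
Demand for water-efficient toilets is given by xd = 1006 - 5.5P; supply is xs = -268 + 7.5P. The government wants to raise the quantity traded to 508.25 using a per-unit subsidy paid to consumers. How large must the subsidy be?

Required subsidy s = 13 per unit

At x = 508.25, invert demand for the buyer price: Pb = (1006 − 508.25)/5.5 = 90.5; invert supply for the seller price: Ps = (508.25 − (-268))/7.5 = 103.5.
The subsidy must fill the gap: s = Ps − Pb = 103.5 − 90.5 = 13.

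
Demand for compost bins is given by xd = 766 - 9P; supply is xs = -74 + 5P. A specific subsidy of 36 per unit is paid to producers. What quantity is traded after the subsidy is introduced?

x' = 2392/7

Pre-subsidy: 766 - 9P = -74 + 5P gives P* = 60, x* = 226.
With the subsidy, sellers receive Ps = Pb + 36 for each unit, where Pb is the price buyers pay.
Supply in terms of Pb becomes xs = -74 + 5(Pb + 36) = 106 + 5Pb. Setting this equal to demand: 766 - 9Pb = 106 + 5Pb, so Pb = 330/7.
Sellers receive Ps = 330/7 + 36 = 582/7; x' = 766 − 9·(330/7) = 2392/7.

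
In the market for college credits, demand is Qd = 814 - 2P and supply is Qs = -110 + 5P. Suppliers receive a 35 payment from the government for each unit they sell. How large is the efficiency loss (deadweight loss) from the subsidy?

Pre-subsidy: 814 - 2P = -110 + 5P gives P* = 132, Q* = 550.
With the subsidy, sellers receive Ps = Pb + 35 for each unit, where Pb is the price buyers pay.
Supply in terms of Pb becomes Qs = -110 + 5(Pb + 35) = 65 + 5Pb. Setting this equal to demand: 814 - 2Pb = 65 + 5Pb, so Pb = 107.
Sellers receive Ps = 107 + 35 = 142; Q' = 814 − 2·107 = 600.
The subsidy expands output by 600 − 550 = 50 past the efficient level; on those units the gap between marginal cost and willingness to pay runs from 0 up to 35.
DWL = ½ × 35 × 50 = 875.

Deadweight loss = 875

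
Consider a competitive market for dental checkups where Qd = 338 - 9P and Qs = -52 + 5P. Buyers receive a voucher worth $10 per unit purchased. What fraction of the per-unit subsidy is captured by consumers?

Consumer share = 5/14

Pre-subsidy: 338 - 9P = -52 + 5P gives P* = 195/7, Q* = 611/7.
With the rebate, buyers effectively pay Pb = Ps − 10, where Ps is the price sellers receive.
Demand in terms of Ps becomes Qd = 338 − 9(Ps − 10) = 428 - 9Ps. Setting this equal to supply: 428 - 9Ps = -52 + 5Ps, so Ps = 240/7.
Buyers pay Pb = 240/7 − 10 = 170/7; Q' = -52 + 5·(240/7) = 836/7.
Buyers' price falls by P* − Pb = 195/7 − 170/7 = 25/7; sellers' price rises by Ps − P* = 240/7 − 195/7 = 45/7.
So consumers capture (25/7)/10 = 5/14 of each unit of subsidy.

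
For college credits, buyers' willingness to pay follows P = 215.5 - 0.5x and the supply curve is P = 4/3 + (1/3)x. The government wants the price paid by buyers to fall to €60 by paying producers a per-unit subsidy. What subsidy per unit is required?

Required subsidy s = €45 per unit

At a buyer price of 60, quantity demanded is 431 − 2·60 = 311.
Sellers supply 311 only when they receive Ps = 4/3 + (1/3)·311 = 105.
s = Ps − Pb = 105 − 60 = 45.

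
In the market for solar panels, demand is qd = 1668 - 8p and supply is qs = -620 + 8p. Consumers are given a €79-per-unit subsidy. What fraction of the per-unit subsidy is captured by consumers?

Consumer share = 0.5

Pre-subsidy: 1668 - 8p = -620 + 8p gives p* = 143, q* = 524.
With the rebate, buyers effectively pay pb = ps − 79, where ps is the price sellers receive.
Demand in terms of ps becomes qd = 1668 − 8(ps − 79) = 2300 - 8ps. Setting this equal to supply: 2300 - 8ps = -620 + 8ps, so ps = 182.5.
Buyers pay pb = 182.5 − 79 = 103.5; q' = -620 + 8·182.5 = 840.
Buyers' price falls by p* − pb = 143 − 103.5 = 39.5; sellers' price rises by ps − p* = 182.5 − 143 = 39.5.
So consumers capture 39.5/79 = 0.5 of each unit of subsidy.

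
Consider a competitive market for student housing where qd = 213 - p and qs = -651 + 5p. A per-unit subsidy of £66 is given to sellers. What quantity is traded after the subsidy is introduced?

q' = 124

Pre-subsidy: 213 - p = -651 + 5p gives p* = 144, q* = 69.
With the subsidy, sellers receive ps = pb + 66 for each unit, where pb is the price buyers pay.
Supply in terms of pb becomes qs = -651 + 5(pb + 66) = -321 + 5pb. Setting this equal to demand: 213 - pb = -321 + 5pb, so pb = 89.
Sellers receive ps = 89 + 66 = 155; q' = 213 − 1·89 = 124.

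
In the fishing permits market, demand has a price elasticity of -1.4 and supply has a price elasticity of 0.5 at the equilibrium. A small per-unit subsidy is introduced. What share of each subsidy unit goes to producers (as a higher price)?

For a small subsidy around the equilibrium, the benefit split depends on the relative slopes, which at a point are proportional to the elasticities.
Buyer share = εs/(εs + |εd|) = 0.5/(0.5 + 1.4) = 5/19; seller share = |εd|/(εs + |εd|) = 14/19.
So producers capture 14/19 of the subsidy.

Producer share = 14/19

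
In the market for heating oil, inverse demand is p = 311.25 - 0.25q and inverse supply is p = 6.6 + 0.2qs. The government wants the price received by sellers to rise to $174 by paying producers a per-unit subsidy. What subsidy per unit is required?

Required subsidy s = $72 per unit

At a seller price of 174, quantity supplied is -33 + 5·174 = 837.
Buyers absorb 837 only when they pay pb = 311.25 − 0.25·837 = 102.
s = ps − pb = 174 − 102 = 72.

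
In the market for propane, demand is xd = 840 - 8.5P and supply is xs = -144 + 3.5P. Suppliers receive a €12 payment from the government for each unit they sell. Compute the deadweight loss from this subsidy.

Pre-subsidy: 840 - 8.5P = -144 + 3.5P gives P* = 82, x* = 143.
With the subsidy, sellers receive Ps = Pb + 12 for each unit, where Pb is the price buyers pay.
Supply in terms of Pb becomes xs = -144 + 3.5(Pb + 12) = -102 + 3.5Pb. Setting this equal to demand: 840 - 8.5Pb = -102 + 3.5Pb, so Pb = 78.5.
Sellers receive Ps = 78.5 + 12 = 90.5; x' = 840 − 8.5·78.5 = 172.75.
The subsidy expands output by 172.75 − 143 = 29.75 past the efficient level; on those units the gap between marginal cost and willingness to pay runs from 0 up to 12.
DWL = ½ × 12 × 29.75 = 178.5.

Deadweight loss = €178.5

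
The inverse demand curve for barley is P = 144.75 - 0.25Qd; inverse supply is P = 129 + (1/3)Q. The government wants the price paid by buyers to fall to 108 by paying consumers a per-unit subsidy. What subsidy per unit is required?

Required subsidy s = 70 per unit

At a buyer price of 108, quantity demanded is 579 − 4·108 = 147.
Sellers supply 147 only when they receive Ps = 129 + (1/3)·147 = 178.
s = Ps − Pb = 178 − 108 = 70.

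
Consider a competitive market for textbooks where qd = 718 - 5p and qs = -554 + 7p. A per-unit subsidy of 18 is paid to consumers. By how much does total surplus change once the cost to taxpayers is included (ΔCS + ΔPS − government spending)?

Net change in total surplus = -472.5

Pre-subsidy: 718 - 5p = -554 + 7p gives p* = 106, q* = 188.
With the rebate, buyers effectively pay pb = ps − 18, where ps is the price sellers receive.
Demand in terms of ps becomes qd = 718 − 5(ps − 18) = 808 - 5ps. Setting this equal to supply: 808 - 5ps = -554 + 7ps, so ps = 113.5.
Buyers pay pb = 113.5 − 18 = 95.5; q' = -554 + 7·113.5 = 240.5.
ΔCS = ½(188 + 240.5)(106 − 95.5) = 2249.625; ΔPS = ½(188 + 240.5)(113.5 − 106) = 1606.875.
Government spending = 18 × 240.5 = 4329.
Net change = 2249.625 + 1606.875 − 4329 = -472.5. The loss equals the DWL triangle ½·18·52.5.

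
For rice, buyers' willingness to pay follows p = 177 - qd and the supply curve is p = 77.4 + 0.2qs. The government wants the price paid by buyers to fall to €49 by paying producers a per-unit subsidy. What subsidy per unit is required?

At a buyer price of 49, quantity demanded is 177 − 1·49 = 128.
Sellers supply 128 only when they receive ps = 77.4 + 0.2·128 = 103.
s = ps − pb = 103 − 49 = 54.

Required subsidy s = €54 per unit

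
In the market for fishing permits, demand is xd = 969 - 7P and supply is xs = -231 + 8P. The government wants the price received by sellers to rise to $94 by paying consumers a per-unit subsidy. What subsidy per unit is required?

Required subsidy s = $30 per unit

At a seller price of 94, quantity supplied is -231 + 8·94 = 521.
Buyers absorb 521 only when they pay Pb with 969 − 7·Pb = 521, i.e. Pb = 64.
s = Ps − Pb = 94 − 64 = 30.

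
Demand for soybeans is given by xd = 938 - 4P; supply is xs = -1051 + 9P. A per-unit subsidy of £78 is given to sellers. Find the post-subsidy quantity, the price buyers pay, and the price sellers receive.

x' = 542; buyers pay £99; sellers receive £177

Pre-subsidy: 938 - 4P = -1051 + 9P gives P* = 153, x* = 326.
With the subsidy, sellers receive Ps = Pb + 78 for each unit, where Pb is the price buyers pay.
Supply in terms of Pb becomes xs = -1051 + 9(Pb + 78) = -349 + 9Pb. Setting this equal to demand: 938 - 4Pb = -349 + 9Pb, so Pb = 99.
Sellers receive Ps = 99 + 78 = 177; x' = 938 − 4·99 = 542.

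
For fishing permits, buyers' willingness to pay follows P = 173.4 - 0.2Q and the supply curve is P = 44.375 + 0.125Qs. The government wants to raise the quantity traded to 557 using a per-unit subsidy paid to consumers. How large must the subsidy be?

At Q = 557, from the demand curve buyers pay Pb = 173.4 − 0.2·557 = 62; from the supply curve sellers need Ps = 44.375 + 0.125·557 = 114.
The subsidy must fill the gap: s = Ps − Pb = 114 − 62 = 52.

Required subsidy s = 52 per unit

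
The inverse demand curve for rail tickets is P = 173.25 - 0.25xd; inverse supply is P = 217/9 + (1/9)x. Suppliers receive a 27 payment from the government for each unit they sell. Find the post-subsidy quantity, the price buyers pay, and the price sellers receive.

Pre-subsidy: 173.25 - 0.25x = 217/9 + (1/9)x gives x* = 413 and P* = 70.
With the subsidy, sellers receive Ps = Pb + 27 for each unit, where Pb is the price buyers pay.
On the curves, Pb = 173.25 - 0.25x and Ps = 217/9 + (1/9)x; the wedge Ps − Pb = 27 gives 217/9 + (1/9)x − (173.25 - 0.25x) = 27, so x' = 6341/13.
Then Pb = 173.25 − 0.25·(6341/13) = 667/13 and Ps = 217/9 + (1/9)·(6341/13) = 1018/13.

x' = 6341/13; buyers pay 667/13; sellers receive 1018/13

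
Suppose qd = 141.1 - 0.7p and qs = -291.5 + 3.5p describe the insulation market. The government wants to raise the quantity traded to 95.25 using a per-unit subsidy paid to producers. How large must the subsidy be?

At q = 95.25, invert demand for the buyer price: pb = (141.1 − 95.25)/0.7 = 65.5; invert supply for the seller price: ps = (95.25 − (-291.5))/3.5 = 110.5.
The subsidy must fill the gap: s = ps − pb = 110.5 − 65.5 = 45.

Required subsidy s = 45 per unit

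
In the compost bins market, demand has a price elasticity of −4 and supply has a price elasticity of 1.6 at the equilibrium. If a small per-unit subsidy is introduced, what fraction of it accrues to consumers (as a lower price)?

Consumer share = 2/7

For a small subsidy around the equilibrium, the benefit split depends on the relative slopes, which at a point are proportional to the elasticities.
Buyer share = εs/(εs + |εd|) = 1.6/(1.6 + 4) = 2/7; seller share = |εd|/(εs + |εd|) = 5/7.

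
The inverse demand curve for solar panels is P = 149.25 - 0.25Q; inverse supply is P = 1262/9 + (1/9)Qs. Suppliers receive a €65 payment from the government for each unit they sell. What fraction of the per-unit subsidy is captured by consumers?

Consumer share = 9/13

Pre-subsidy: 149.25 - 0.25Q = 1262/9 + (1/9)Q gives Q* = 25 and P* = 143.
With the subsidy, sellers receive Ps = Pb + 65 for each unit, where Pb is the price buyers pay.
On the curves, Pb = 149.25 - 0.25Q and Ps = 1262/9 + (1/9)Q; the wedge Ps − Pb = 65 gives 1262/9 + (1/9)Q − (149.25 - 0.25Q) = 65, so Q' = 205.
Then Pb = 149.25 − 0.25·205 = 98 and Ps = 1262/9 + (1/9)·205 = 163.
Buyers' price falls by P* − Pb = 143 − 98 = 45; sellers' price rises by Ps − P* = 163 − 143 = 20.
So consumers capture 45/65 = 9/13 of each unit of subsidy.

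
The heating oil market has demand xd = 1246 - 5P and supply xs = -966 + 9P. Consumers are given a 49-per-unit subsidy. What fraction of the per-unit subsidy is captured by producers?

Producer share = 5/14

Pre-subsidy: 1246 - 5P = -966 + 9P gives P* = 158, x* = 456.
With the rebate, buyers effectively pay Pb = Ps − 49, where Ps is the price sellers receive.
Demand in terms of Ps becomes xd = 1246 − 5(Ps − 49) = 1491 - 5Ps. Setting this equal to supply: 1491 - 5Ps = -966 + 9Ps, so Ps = 175.5.
Buyers pay Pb = 175.5 − 49 = 126.5; x' = -966 + 9·175.5 = 613.5.
Buyers' price falls by P* − Pb = 158 − 126.5 = 31.5; sellers' price rises by Ps − P* = 175.5 − 158 = 17.5.
So producers capture 17.5/49 = 5/14 of each unit of subsidy.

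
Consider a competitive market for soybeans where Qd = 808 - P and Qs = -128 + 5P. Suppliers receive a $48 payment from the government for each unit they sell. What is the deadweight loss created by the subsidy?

Deadweight loss = $960

Pre-subsidy: 808 - P = -128 + 5P gives P* = 156, Q* = 652.
With the subsidy, sellers receive Ps = Pb + 48 for each unit, where Pb is the price buyers pay.
Supply in terms of Pb becomes Qs = -128 + 5(Pb + 48) = 112 + 5Pb. Setting this equal to demand: 808 - Pb = 112 + 5Pb, so Pb = 116.
Sellers receive Ps = 116 + 48 = 164; Q' = 808 − 1·116 = 692.
The subsidy expands output by 692 − 652 = 40 past the efficient level; on those units the gap between marginal cost and willingness to pay runs from 0 up to 48.
DWL = ½ × 48 × 40 = 960.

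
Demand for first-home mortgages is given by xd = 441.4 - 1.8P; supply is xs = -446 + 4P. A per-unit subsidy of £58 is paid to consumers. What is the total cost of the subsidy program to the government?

Government cost = £13804

Pre-subsidy: 441.4 - 1.8P = -446 + 4P gives P* = 153, x* = 166.
With the rebate, buyers effectively pay Pb = Ps − 58, where Ps is the price sellers receive.
Demand in terms of Ps becomes xd = 441.4 − 1.8(Ps − 58) = 545.8 - 1.8Ps. Setting this equal to supply: 545.8 - 1.8Ps = -446 + 4Ps, so Ps = 171.
Buyers pay Pb = 171 − 58 = 113; x' = -446 + 4·171 = 238.
Government outlay = subsidy × quantity = 58 × 238 = 13804.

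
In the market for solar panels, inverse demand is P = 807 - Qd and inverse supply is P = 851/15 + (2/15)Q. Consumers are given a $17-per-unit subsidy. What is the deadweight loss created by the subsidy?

Deadweight loss = $127.5

Pre-subsidy: 807 - Q = 851/15 + (2/15)Q gives Q* = 662 and P* = 145.
With the rebate, buyers effectively pay Pb = Ps − 17, where Ps is the price sellers receive.
On the curves, Pb = 807 - Q and Ps = 851/15 + (2/15)Q; the wedge Ps − Pb = 17 gives 851/15 + (2/15)Q − (807 - Q) = 17, so Q' = 677.
Then Pb = 807 − 1·677 = 130 and Ps = 851/15 + (2/15)·677 = 147.
The subsidy expands output by 677 − 662 = 15 past the efficient level; on those units the gap between marginal cost and willingness to pay runs from 0 up to 17.
DWL = ½ × 17 × 15 = 127.5.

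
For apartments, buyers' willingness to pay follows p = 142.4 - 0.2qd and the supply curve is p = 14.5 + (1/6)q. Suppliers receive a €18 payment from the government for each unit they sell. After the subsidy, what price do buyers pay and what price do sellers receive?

Buyers pay 691/11; sellers receive 889/11

Pre-subsidy: 142.4 - 0.2q = 14.5 + (1/6)q gives q* = 3837/11 and p* = 799/11.
With the subsidy, sellers receive ps = pb + 18 for each unit, where pb is the price buyers pay.
On the curves, pb = 142.4 - 0.2q and ps = 14.5 + (1/6)q; the wedge ps − pb = 18 gives 14.5 + (1/6)q − (142.4 - 0.2q) = 18, so q' = 4377/11.
Then pb = 142.4 − 0.2·(4377/11) = 691/11 and ps = 14.5 + (1/6)·(4377/11) = 889/11.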